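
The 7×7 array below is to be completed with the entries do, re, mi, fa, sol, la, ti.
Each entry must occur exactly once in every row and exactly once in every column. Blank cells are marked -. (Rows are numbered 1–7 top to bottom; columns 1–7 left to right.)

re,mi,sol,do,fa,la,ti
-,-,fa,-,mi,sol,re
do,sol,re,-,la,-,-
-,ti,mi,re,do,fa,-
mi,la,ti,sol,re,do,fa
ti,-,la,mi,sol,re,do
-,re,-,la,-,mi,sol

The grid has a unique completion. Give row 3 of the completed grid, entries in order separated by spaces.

Row 3, column 6: row 3 has {do, re, sol, la} and column 6 has {do, re, mi, fa, sol, la}, leaving only ti.
Row 3, column 4: row 3 has {do, re, sol, la, ti} and column 4 has {do, re, mi, sol, la}, leaving only fa.
Row 3, column 7: row 3 has {do, re, fa, sol, la, ti} and column 7 has {do, re, fa, sol, ti}, leaving only mi.
So row 3 reads: do sol re fa la ti mi.

do sol re fa la ti mi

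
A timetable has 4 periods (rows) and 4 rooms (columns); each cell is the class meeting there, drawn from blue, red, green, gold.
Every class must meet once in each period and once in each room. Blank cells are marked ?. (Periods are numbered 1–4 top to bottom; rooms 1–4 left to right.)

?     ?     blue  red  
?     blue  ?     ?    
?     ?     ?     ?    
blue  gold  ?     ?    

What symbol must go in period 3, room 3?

Period 1, room 2: period 1 has {blue, red} and room 2 has {blue, gold}, leaving only green.
Period 1, room 1: period 1 has {blue, red, green} and room 1 has {blue}, leaving only gold.
Period 3, room 2: period 3 has {} and room 2 has {blue, green, gold}, leaving only red.
Period 3, room 1: period 3 has {red} and room 1 has {blue, gold}, leaving only green.
Period 3 already has {red, green} and room 3 already has {blue}, so period 3, room 3 must be gold.

gold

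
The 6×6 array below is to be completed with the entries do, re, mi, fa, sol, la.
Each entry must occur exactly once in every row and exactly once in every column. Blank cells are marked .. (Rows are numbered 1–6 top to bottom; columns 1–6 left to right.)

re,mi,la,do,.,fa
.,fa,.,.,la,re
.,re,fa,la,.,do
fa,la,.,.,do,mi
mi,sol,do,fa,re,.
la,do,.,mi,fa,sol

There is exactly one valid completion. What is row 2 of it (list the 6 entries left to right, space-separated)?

do fa mi sol la re

Row 2, column 4: row 2 has {re, fa, la} and column 4 has {do, mi, fa, la}, leaving only sol.
Row 2, column 1: row 2 has {re, fa, sol, la} and column 1 has {re, mi, fa, la}, leaving only do.
Row 2, column 3: row 2 has {do, re, fa, sol, la} and column 3 has {do, fa, la}, leaving only mi.
So row 2 reads: do fa mi sol la re.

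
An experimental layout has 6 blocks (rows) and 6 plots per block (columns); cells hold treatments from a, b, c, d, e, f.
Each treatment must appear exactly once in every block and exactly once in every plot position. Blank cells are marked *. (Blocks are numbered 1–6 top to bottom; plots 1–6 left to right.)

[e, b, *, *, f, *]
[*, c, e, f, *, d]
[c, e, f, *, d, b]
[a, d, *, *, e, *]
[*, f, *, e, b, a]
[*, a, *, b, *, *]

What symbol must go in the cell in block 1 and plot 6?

c

Block 1 already has {b, e, f} and plot 6 already has {a, b, d}, so block 1, plot 6 must be c.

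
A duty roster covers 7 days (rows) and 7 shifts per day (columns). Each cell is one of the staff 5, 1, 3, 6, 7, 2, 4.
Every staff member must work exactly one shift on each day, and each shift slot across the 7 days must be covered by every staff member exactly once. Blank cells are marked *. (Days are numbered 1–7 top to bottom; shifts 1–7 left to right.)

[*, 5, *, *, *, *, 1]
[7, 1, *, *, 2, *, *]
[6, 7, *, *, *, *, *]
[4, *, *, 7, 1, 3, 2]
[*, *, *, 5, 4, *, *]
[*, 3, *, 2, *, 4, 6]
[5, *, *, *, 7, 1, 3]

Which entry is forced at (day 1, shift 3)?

3

Day 4, shift 2: day 4 has {1, 3, 7, 2, 4} and shift 2 has {5, 1, 3, 7}, leaving only 6.
Day 4, shift 3: day 4 has {1, 3, 6, 7, 2, 4} and shift 3 has {}, leaving only 5.
Day 5, shift 2: day 5 has {5, 4} and shift 2 has {5, 1, 3, 6, 7}, leaving only 2.
Day 5, shift 7: day 5 has {5, 2, 4} and shift 7 has {1, 3, 6, 2}, leaving only 7.
Day 5, shift 6: day 5 has {5, 7, 2, 4} and shift 6 has {1, 3, 4}, leaving only 6.
Day 2, shift 6: day 2 has {1, 7, 2} and shift 6 has {1, 3, 6, 4}, leaving only 5.
Day 2, shift 7: day 2 has {5, 1, 7, 2} and shift 7 has {1, 3, 6, 7, 2}, leaving only 4.
Day 3, shift 6: day 3 has {6, 7} and shift 6 has {5, 1, 3, 6, 4}, leaving only 2.
Day 1, shift 6: day 1 has {5, 1} and shift 6 has {5, 1, 3, 6, 2, 4}, leaving only 7.
Day 3, shift 7: day 3 has {6, 7, 2} and shift 7 has {1, 3, 6, 7, 2, 4}, leaving only 5.
Day 3, shift 5: day 3 has {5, 6, 7, 2} and shift 5 has {1, 7, 2, 4}, leaving only 3.
Day 1, shift 5: day 1 has {5, 1, 7} and shift 5 has {1, 3, 7, 2, 4}, leaving only 6.
Day 6, shift 1: day 6 has {3, 6, 2, 4} and shift 1 has {5, 6, 7, 4}, leaving only 1.
Day 5, shift 1: day 5 has {5, 6, 7, 2, 4} and shift 1 has {5, 1, 6, 7, 4}, leaving only 3.
Day 1, shift 1: day 1 has {5, 1, 6, 7} and shift 1 has {5, 1, 3, 6, 7, 4}, leaving only 2.
Day 5, shift 3: day 5 has {5, 3, 6, 7, 2, 4} and shift 3 has {5}, leaving only 1.
Day 3, shift 3: day 3 has {5, 3, 6, 7, 2} and shift 3 has {5, 1}, leaving only 4.
Day 1 already has {5, 1, 6, 7, 2} and shift 3 already has {5, 1, 4}, so day 1, shift 3 must be 3.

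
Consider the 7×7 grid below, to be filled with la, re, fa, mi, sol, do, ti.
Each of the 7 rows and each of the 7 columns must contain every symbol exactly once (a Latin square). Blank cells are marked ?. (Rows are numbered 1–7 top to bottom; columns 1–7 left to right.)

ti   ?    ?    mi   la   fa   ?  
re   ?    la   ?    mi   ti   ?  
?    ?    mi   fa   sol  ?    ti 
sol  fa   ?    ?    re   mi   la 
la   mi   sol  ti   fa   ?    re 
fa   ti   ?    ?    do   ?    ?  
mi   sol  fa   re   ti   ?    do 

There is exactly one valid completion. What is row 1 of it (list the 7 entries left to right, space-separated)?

Row 1, column 7: row 1 has {la, fa, mi, ti} and column 7 has {la, re, do, ti}, leaving only sol.
Row 2, column 2: row 2 has {la, re, mi, ti} and column 2 has {fa, mi, sol, ti}, leaving only do.
Row 1, column 2: row 1 has {la, fa, mi, sol, ti} and column 2 has {fa, mi, sol, do, ti}, leaving only re.
Row 1, column 3: row 1 has {la, re, fa, mi, sol, ti} and column 3 has {la, fa, mi, sol}, leaving only do.
So row 1 reads: ti re do mi la fa sol.

ti re do mi la fa sol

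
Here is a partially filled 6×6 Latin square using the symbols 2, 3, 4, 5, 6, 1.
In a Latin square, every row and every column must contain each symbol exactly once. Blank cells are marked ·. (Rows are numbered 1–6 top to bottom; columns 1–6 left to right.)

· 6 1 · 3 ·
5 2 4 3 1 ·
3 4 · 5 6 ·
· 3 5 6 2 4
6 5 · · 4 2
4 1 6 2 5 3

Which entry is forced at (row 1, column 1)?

Row 1 already has {3, 6, 1} and column 1 already has {3, 4, 5, 6}, so row 1, column 1 must be 2.

2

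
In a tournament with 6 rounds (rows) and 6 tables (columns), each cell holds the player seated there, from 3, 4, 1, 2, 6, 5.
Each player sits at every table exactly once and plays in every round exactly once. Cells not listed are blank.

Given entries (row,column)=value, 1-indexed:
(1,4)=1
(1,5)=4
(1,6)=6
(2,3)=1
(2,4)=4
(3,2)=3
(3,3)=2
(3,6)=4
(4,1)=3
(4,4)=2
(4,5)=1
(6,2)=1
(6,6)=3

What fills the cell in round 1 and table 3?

3

Round 4, table 6: round 4 has {3, 1, 2} and table 6 has {3, 4, 6}, leaving only 5.
Round 2, table 6: round 2 has {4, 1} and table 6 has {3, 4, 6, 5}, leaving only 2.
Round 5, table 6: round 5 has {} and table 6 has {3, 4, 2, 6, 5}, leaving only 1.
Round 1, table 3 is narrowed to {3, 5}.
If it were 5, then round 1, table 2 would be left with no valid symbol.
So round 1, table 3 must be 3.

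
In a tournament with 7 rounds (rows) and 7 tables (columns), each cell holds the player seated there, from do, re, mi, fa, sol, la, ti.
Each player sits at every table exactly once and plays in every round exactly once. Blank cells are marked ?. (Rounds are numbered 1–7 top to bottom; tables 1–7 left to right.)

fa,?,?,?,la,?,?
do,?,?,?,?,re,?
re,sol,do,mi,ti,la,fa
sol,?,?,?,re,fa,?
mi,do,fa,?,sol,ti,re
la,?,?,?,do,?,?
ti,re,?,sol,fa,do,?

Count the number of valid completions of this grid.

17

Round 1, table 2: eliminating its round and table leaves {mi, ti}.
Round 1, table 3: eliminating its round and table leaves {re, mi, sol, ti}.
Round 1, table 4: eliminating its round and table leaves {do, re, ti}.
Round 1, table 6: eliminating its round and table leaves {mi, sol}.
Round 1, table 7: eliminating its round and table leaves {do, mi, sol, ti}.
Round 2, table 2: eliminating its round and table leaves {mi, fa, la, ti}.
Round 2, table 3: eliminating its round and table leaves {mi, sol, la, ti}.
Round 2, table 4: eliminating its round and table leaves {fa, la, ti}.
Round 2, table 5: eliminating its round and table leaves {mi}.
Round 2, table 7: eliminating its round and table leaves {mi, sol, la, ti}.
Round 4, table 2: eliminating its round and table leaves {mi, la, ti}.
Round 4, table 3: eliminating its round and table leaves {mi, la, ti}.
Round 4, table 4: eliminating its round and table leaves {do, la, ti}.
Round 4, table 7: eliminating its round and table leaves {do, mi, la, ti}.
Round 5, table 4: eliminating its round and table leaves {la}.
Round 6, table 2: eliminating its round and table leaves {mi, fa, ti}.
Round 6, table 3: eliminating its round and table leaves {re, mi, sol, ti}.
Round 6, table 4: eliminating its round and table leaves {re, fa, ti}.
Round 6, table 6: eliminating its round and table leaves {mi, sol}.
Round 6, table 7: eliminating its round and table leaves {mi, sol, ti}.
Round 7, table 3: eliminating its round and table leaves {mi, la}.
Round 7, table 7: eliminating its round and table leaves {mi, la}.
Enumerating the assignments across these blanks that avoid any round or table repeat gives 17 completions.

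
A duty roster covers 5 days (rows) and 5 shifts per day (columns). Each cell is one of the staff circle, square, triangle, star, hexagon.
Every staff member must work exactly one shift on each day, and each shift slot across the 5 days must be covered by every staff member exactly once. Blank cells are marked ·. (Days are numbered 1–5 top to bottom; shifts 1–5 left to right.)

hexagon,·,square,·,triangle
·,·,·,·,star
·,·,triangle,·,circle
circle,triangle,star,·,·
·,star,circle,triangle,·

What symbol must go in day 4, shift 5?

Day 1, shift 2: day 1 has {square, triangle, hexagon} and shift 2 has {triangle, star}, leaving only circle.
Day 1, shift 4: day 1 has {circle, square, triangle, hexagon} and shift 4 has {triangle}, leaving only star.
Day 2, shift 3: day 2 has {star} and shift 3 has {circle, square, triangle, star}, leaving only hexagon.
Day 2, shift 2: day 2 has {star, hexagon} and shift 2 has {circle, triangle, star}, leaving only square.
Day 2, shift 1: day 2 has {square, star, hexagon} and shift 1 has {circle, hexagon}, leaving only triangle.
Day 2, shift 4: day 2 has {square, triangle, star, hexagon} and shift 4 has {triangle, star}, leaving only circle.
Day 3, shift 2: day 3 has {circle, triangle} and shift 2 has {circle, square, triangle, star}, leaving only hexagon.
Day 3, shift 4: day 3 has {circle, triangle, hexagon} and shift 4 has {circle, triangle, star}, leaving only square.
Day 3, shift 1: day 3 has {circle, square, triangle, hexagon} and shift 1 has {circle, triangle, hexagon}, leaving only star.
Day 4, shift 4: day 4 has {circle, triangle, star} and shift 4 has {circle, square, triangle, star}, leaving only hexagon.
Day 4 already has {circle, triangle, star, hexagon} and shift 5 already has {circle, triangle, star}, so day 4, shift 5 must be square.

square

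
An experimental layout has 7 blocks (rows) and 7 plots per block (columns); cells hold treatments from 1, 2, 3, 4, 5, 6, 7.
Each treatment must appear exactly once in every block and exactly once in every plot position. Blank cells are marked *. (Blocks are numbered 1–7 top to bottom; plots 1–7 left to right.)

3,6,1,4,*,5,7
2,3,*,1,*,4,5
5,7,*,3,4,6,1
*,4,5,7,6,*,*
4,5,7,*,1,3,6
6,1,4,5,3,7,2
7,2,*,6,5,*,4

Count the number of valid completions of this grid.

Block 1, plot 5: eliminating its block and plot leaves {2}.
Block 2, plot 3: eliminating its block and plot leaves {6}.
Block 2, plot 5: eliminating its block and plot leaves {7}.
Block 3, plot 3: eliminating its block and plot leaves {2}.
Block 4, plot 1: eliminating its block and plot leaves {1}.
Block 4, plot 6: eliminating its block and plot leaves {1, 2}.
Block 4, plot 7: eliminating its block and plot leaves {3}.
Block 5, plot 4: eliminating its block and plot leaves {2}.
Block 7, plot 3: eliminating its block and plot leaves {3}.
Block 7, plot 6: eliminating its block and plot leaves {1}.
Only one assignment across all blanks avoids any block or plot repeat, giving 1 completion.

1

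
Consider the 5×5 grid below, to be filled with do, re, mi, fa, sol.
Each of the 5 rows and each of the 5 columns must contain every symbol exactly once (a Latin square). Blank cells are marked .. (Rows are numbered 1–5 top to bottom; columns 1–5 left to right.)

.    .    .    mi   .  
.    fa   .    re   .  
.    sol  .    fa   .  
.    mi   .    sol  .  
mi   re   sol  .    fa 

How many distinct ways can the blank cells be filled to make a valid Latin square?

Row 1, column 1: eliminating its row and column leaves {do, re, fa, sol}.
Row 1, column 2: eliminating its row and column leaves {do}.
Row 1, column 3: eliminating its row and column leaves {do, re, fa}.
Row 1, column 5: eliminating its row and column leaves {do, re, sol}.
Row 2, column 1: eliminating its row and column leaves {do, sol}.
Row 2, column 3: eliminating its row and column leaves {do, mi}.
Row 2, column 5: eliminating its row and column leaves {do, mi, sol}.
Row 3, column 1: eliminating its row and column leaves {do, re}.
Row 3, column 3: eliminating its row and column leaves {do, re, mi}.
Row 3, column 5: eliminating its row and column leaves {do, re, mi}.
Row 4, column 1: eliminating its row and column leaves {do, re, fa}.
Row 4, column 3: eliminating its row and column leaves {do, re, fa}.
Row 4, column 5: eliminating its row and column leaves {do, re}.
Row 5, column 4: eliminating its row and column leaves {do}.
Enumerating the assignments across these blanks that avoid any row or column repeat gives 6 completions.

6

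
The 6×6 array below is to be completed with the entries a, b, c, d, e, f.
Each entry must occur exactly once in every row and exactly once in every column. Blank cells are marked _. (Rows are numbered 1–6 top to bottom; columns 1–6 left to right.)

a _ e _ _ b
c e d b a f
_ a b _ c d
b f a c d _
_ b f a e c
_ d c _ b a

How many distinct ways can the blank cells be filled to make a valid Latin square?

Row 1, column 2: eliminating its row and column leaves {c}.
Row 1, column 4: eliminating its row and column leaves {d, f}.
Row 1, column 5: eliminating its row and column leaves {f}.
Row 3, column 1: eliminating its row and column leaves {e, f}.
Row 3, column 4: eliminating its row and column leaves {e, f}.
Row 4, column 6: eliminating its row and column leaves {e}.
Row 5, column 1: eliminating its row and column leaves {d}.
Row 6, column 1: eliminating its row and column leaves {e, f}.
Row 6, column 4: eliminating its row and column leaves {e, f}.
Enumerating the assignments across these blanks that avoid any row or column repeat gives 2 completions.

2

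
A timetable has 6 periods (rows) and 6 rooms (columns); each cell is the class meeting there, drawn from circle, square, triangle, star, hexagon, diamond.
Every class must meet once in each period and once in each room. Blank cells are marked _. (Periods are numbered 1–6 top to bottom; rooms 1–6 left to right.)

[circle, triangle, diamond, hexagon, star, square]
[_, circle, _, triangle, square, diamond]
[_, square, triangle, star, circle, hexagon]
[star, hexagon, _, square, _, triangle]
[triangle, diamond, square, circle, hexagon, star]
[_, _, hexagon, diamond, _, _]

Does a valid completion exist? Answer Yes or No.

Yes

No period or room among the givens repeats a symbol, and propagating forced cells runs into no contradiction.
One valid completion exists (for instance, circle triangle diamond hexagon star square / hexagon circle star triangle square diamond / diamond square triangle star circle hexagon / star hexagon circle square diamond triangle / triangle diamond square circle hexagon star / square star hexagon diamond triangle circle).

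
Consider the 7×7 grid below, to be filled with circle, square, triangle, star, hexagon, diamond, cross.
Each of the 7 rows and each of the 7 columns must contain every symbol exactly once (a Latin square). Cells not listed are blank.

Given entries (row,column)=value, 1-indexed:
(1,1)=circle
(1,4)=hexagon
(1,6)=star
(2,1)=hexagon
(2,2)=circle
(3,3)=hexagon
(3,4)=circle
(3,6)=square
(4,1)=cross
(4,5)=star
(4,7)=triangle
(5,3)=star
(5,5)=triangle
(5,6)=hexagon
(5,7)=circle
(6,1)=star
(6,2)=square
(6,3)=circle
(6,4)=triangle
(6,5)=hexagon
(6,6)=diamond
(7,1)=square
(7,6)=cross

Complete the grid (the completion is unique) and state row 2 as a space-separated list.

Row 2, column 6: row 2 has {circle, hexagon} and column 6 has {square, star, hexagon, diamond, cross}, leaving only triangle.
Row 4, column 6: row 4 has {triangle, star, cross} and column 6 has {square, triangle, star, hexagon, diamond, cross}, leaving only circle.
Row 5, column 1: row 5 has {circle, triangle, star, hexagon} and column 1 has {circle, square, star, hexagon, cross}, leaving only diamond.
Row 3, column 1: row 3 has {circle, square, hexagon} and column 1 has {circle, square, star, hexagon, diamond, cross}, leaving only triangle.
Row 5, column 2: row 5 has {circle, triangle, star, hexagon, diamond} and column 2 has {circle, square}, leaving only cross.
Row 5, column 4: row 5 has {circle, triangle, star, hexagon, diamond, cross} and column 4 has {circle, triangle, hexagon}, leaving only square.
Row 4, column 4: row 4 has {circle, triangle, star, cross} and column 4 has {circle, square, triangle, hexagon}, leaving only diamond.
Row 4, column 2: row 4 has {circle, triangle, star, diamond, cross} and column 2 has {circle, square, cross}, leaving only hexagon.
Row 4, column 3: row 4 has {circle, triangle, star, hexagon, diamond, cross} and column 3 has {circle, star, hexagon}, leaving only square.
Row 6, column 7: row 6 has {circle, square, triangle, star, hexagon, diamond} and column 7 has {circle, triangle}, leaving only cross.
Row 7, column 4: row 7 has {square, cross} and column 4 has {circle, square, triangle, hexagon, diamond}, leaving only star.
Row 2, column 4: row 2 has {circle, triangle, hexagon} and column 4 has {circle, square, triangle, star, hexagon, diamond}, leaving only cross.
Row 2, column 3: row 2 has {circle, triangle, hexagon, cross} and column 3 has {circle, square, star, hexagon}, leaving only diamond.
Row 2, column 5: row 2 has {circle, triangle, hexagon, diamond, cross} and column 5 has {triangle, star, hexagon}, leaving only square.
Row 2, column 7: row 2 has {circle, square, triangle, hexagon, diamond, cross} and column 7 has {circle, triangle, cross}, leaving only star.
So row 2 reads: hexagon circle diamond cross square triangle star.

hexagon circle diamond cross square triangle star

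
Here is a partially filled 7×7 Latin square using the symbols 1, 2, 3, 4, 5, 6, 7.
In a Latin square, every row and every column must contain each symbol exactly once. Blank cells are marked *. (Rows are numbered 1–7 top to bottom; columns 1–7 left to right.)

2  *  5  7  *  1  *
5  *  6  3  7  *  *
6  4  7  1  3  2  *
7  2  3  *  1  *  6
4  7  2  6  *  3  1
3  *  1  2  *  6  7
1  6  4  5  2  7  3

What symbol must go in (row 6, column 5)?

4

Row 1, column 2: row 1 has {1, 2, 5, 7} and column 2 has {2, 4, 6, 7}, leaving only 3.
Row 1, column 7: row 1 has {1, 2, 3, 5, 7} and column 7 has {1, 3, 6, 7}, leaving only 4.
Row 1, column 5: row 1 has {1, 2, 3, 4, 5, 7} and column 5 has {1, 2, 3, 7}, leaving only 6.
Row 2, column 2: row 2 has {3, 5, 6, 7} and column 2 has {2, 3, 4, 6, 7}, leaving only 1.
Row 2, column 6: row 2 has {1, 3, 5, 6, 7} and column 6 has {1, 2, 3, 6, 7}, leaving only 4.
Row 2, column 7: row 2 has {1, 3, 4, 5, 6, 7} and column 7 has {1, 3, 4, 6, 7}, leaving only 2.
Row 3, column 7: row 3 has {1, 2, 3, 4, 6, 7} and column 7 has {1, 2, 3, 4, 6, 7}, leaving only 5.
Row 4, column 4: row 4 has {1, 2, 3, 6, 7} and column 4 has {1, 2, 3, 5, 6, 7}, leaving only 4.
Row 4, column 6: row 4 has {1, 2, 3, 4, 6, 7} and column 6 has {1, 2, 3, 4, 6, 7}, leaving only 5.
Row 5, column 5: row 5 has {1, 2, 3, 4, 6, 7} and column 5 has {1, 2, 3, 6, 7}, leaving only 5.
Row 6 already has {1, 2, 3, 6, 7} and column 5 already has {1, 2, 3, 5, 6, 7}, so row 6, column 5 must be 4.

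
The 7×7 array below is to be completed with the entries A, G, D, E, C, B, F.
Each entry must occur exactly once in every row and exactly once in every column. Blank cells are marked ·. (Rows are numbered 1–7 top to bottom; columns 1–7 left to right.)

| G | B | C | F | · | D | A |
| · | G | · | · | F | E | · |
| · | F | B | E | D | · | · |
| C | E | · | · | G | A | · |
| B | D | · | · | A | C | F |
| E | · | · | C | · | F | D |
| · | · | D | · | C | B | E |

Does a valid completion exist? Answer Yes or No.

Row 1, column 5: row 1 has {A, G, D, C, B, F} and column 5 has {A, G, D, C, F}, so it must be E.
Row 2, column 3: row 2 has {G, E, F} and column 3 has {D, C, B}, so it must be A.
Row 2, column 1: row 2 has {A, G, E, F} and column 1 has {G, E, C, B}, so it must be D.
Row 2, column 4: row 2 has {A, G, D, E, F} and column 4 has {E, C, F}, so it must be B.
Row 2, column 7: row 2 has {A, G, D, E, B, F} and column 7 has {A, D, E, F}, so it must be C.
Row 3, column 1: row 3 has {D, E, B, F} and column 1 has {G, D, E, C, B}, so it must be A.
Row 3, column 6: row 3 has {A, D, E, B, F} and column 6 has {A, D, E, C, B, F}, so it must be G.
Now row 3, column 7: row 3 together with column 7 already contain {A, G, D, E, C, B, F} — every symbol — so nothing can go there. The grid has no valid completion.

No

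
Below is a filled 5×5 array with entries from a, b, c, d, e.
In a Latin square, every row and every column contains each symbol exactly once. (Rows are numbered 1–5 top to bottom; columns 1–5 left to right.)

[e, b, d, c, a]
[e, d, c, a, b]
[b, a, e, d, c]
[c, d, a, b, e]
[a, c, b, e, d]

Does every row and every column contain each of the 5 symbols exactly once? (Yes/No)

Every row is a permutation, but column 2 contains d twice (at rows 2 and 4).

No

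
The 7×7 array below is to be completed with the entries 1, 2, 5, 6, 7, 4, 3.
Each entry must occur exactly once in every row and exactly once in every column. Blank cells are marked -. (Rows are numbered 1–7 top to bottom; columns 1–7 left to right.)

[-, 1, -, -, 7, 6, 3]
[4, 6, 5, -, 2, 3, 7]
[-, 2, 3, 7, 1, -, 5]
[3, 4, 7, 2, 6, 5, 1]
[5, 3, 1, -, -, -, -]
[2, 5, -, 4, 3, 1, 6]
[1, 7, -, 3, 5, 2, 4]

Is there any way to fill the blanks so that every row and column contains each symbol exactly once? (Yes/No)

Row 1, column 1: row 1 together with column 1 already contain {1, 2, 5, 6, 7, 4, 3} — every symbol — so nothing can go there. The grid has no valid completion.

No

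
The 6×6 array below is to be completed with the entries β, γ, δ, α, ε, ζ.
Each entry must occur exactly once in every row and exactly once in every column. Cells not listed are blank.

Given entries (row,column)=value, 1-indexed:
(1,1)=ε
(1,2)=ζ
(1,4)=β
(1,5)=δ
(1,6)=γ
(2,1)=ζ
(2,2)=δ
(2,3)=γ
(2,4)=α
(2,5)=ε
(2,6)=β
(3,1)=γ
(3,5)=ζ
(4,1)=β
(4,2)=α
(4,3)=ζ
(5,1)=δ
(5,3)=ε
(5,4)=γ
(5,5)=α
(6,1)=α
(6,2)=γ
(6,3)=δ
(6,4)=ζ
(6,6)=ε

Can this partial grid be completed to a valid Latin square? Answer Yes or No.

Yes

No row or column among the givens repeats a symbol, and propagating forced cells runs into no contradiction.
One valid completion exists (for instance, ε ζ α β δ γ / ζ δ γ α ε β / γ ε β δ ζ α / β α ζ ε γ δ / δ β ε γ α ζ / α γ δ ζ β ε).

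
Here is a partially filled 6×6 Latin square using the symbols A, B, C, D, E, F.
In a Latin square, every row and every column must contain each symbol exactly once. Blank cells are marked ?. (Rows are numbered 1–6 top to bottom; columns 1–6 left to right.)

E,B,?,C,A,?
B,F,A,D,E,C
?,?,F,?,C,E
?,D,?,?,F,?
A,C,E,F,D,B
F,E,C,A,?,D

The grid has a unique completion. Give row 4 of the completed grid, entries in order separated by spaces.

C D B E F A

Row 4, column 1: row 4 has {D, F} and column 1 has {A, B, E, F}, leaving only C.
Row 4, column 3: row 4 has {C, D, F} and column 3 has {A, C, E, F}, leaving only B.
Row 4, column 4: row 4 has {B, C, D, F} and column 4 has {A, C, D, F}, leaving only E.
Row 4, column 6: row 4 has {B, C, D, E, F} and column 6 has {B, C, D, E}, leaving only A.
So row 4 reads: C D B E F A.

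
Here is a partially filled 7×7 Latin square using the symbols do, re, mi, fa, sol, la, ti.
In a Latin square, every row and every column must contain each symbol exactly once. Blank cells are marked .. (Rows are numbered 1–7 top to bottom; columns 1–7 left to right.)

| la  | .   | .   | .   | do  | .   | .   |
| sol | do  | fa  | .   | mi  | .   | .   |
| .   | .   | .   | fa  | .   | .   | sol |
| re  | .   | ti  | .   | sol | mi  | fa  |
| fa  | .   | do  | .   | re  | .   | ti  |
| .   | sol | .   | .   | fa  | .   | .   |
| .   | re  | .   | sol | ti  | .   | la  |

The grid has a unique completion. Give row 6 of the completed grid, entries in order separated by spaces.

ti sol la mi fa re do

Row 2, column 7: row 2 has {do, mi, fa, sol} and column 7 has {fa, sol, la, ti}, leaving only re.
Row 1, column 7: row 1 has {do, la} and column 7 has {re, fa, sol, la, ti}, leaving only mi.
Row 6, column 7: row 6 has {fa, sol} and column 7 has {re, mi, fa, sol, la, ti}, leaving only do.
Row 3, column 5: row 3 has {fa, sol} and column 5 has {do, re, mi, fa, sol, ti}, leaving only la.
Row 4, column 2: row 4 has {re, mi, fa, sol, ti} and column 2 has {do, re, sol}, leaving only la.
Row 4, column 4: row 4 has {re, mi, fa, sol, la, ti} and column 4 has {fa, sol}, leaving only do.
Row 5, column 2: row 5 has {do, re, fa, ti} and column 2 has {do, re, sol, la}, leaving only mi.
Row 3, column 2: row 3 has {fa, sol, la} and column 2 has {do, re, mi, sol, la}, leaving only ti.
Row 1, column 2: row 1 has {do, mi, la} and column 2 has {do, re, mi, sol, la, ti}, leaving only fa.
Row 5, column 4: row 5 has {do, re, mi, fa, ti} and column 4 has {do, fa, sol}, leaving only la.
Row 2, column 4: row 2 has {do, re, mi, fa, sol} and column 4 has {do, fa, sol, la}, leaving only ti.
Row 1, column 4: row 1 has {do, mi, fa, la} and column 4 has {do, fa, sol, la, ti}, leaving only re.
Row 6, column 4: row 6 has {do, fa, sol} and column 4 has {do, re, fa, sol, la, ti}, leaving only mi.
Row 6, column 1: row 6 has {do, mi, fa, sol} and column 1 has {re, fa, sol, la}, leaving only ti.
Row 1, column 3: row 1 has {do, re, mi, fa, la} and column 3 has {do, fa, ti}, leaving only sol.
Row 1, column 6: row 1 has {do, re, mi, fa, sol, la} and column 6 has {mi}, leaving only ti.
Row 2, column 6: row 2 has {do, re, mi, fa, sol, ti} and column 6 has {mi, ti}, leaving only la.
Row 6, column 6: row 6 has {do, mi, fa, sol, ti} and column 6 has {mi, la, ti}, leaving only re.
Row 6, column 3: row 6 has {do, re, mi, fa, sol, ti} and column 3 has {do, fa, sol, ti}, leaving only la.
So row 6 reads: ti sol la mi fa re do.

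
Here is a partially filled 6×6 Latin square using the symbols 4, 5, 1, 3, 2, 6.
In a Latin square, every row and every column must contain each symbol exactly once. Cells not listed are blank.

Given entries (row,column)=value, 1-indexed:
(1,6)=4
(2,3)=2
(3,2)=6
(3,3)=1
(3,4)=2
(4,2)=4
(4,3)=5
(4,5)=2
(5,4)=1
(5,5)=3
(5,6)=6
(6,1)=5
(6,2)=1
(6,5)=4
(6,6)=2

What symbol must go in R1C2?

2

Row 3, column 5: row 3 has {1, 2, 6} and column 5 has {4, 3, 2}, leaving only 5.
Row 3, column 6: row 3 has {5, 1, 2, 6} and column 6 has {4, 2, 6}, leaving only 3.
Row 3, column 1: row 3 has {5, 1, 3, 2, 6} and column 1 has {5}, leaving only 4.
Row 4, column 6: row 4 has {4, 5, 2} and column 6 has {4, 3, 2, 6}, leaving only 1.
Row 2, column 6: row 2 has {2} and column 6 has {4, 1, 3, 2, 6}, leaving only 5.
Row 2, column 2: row 2 has {5, 2} and column 2 has {4, 1, 6}, leaving only 3.
Row 5, column 1: row 5 has {1, 3, 6} and column 1 has {4, 5}, leaving only 2.
Row 5, column 2: row 5 has {1, 3, 2, 6} and column 2 has {4, 1, 3, 6}, leaving only 5.
Row 1 already has {4} and column 2 already has {4, 5, 1, 3, 6}, so row 1, column 2 must be 2.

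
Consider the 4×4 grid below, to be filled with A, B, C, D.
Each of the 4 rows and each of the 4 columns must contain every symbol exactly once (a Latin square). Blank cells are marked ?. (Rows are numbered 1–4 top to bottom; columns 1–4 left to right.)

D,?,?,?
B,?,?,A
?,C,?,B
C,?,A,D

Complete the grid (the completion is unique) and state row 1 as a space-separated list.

Row 1, column 4: row 1 has {D} and column 4 has {A, B, D}, leaving only C.
Row 1, column 3: row 1 has {C, D} and column 3 has {A}, leaving only B.
Row 1, column 2: row 1 has {B, C, D} and column 2 has {C}, leaving only A.
So row 1 reads: D A B C.

D A B C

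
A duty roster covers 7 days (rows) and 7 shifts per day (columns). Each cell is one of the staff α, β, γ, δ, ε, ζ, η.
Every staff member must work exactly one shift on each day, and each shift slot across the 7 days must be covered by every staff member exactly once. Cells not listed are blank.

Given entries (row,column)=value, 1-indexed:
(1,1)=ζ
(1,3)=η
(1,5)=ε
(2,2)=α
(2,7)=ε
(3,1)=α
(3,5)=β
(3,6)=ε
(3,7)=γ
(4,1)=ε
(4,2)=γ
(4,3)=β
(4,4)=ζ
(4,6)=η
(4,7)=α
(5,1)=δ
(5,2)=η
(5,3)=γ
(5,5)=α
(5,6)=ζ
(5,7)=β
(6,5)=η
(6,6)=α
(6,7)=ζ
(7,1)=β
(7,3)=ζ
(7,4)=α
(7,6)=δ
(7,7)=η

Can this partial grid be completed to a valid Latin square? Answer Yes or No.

No

Day 1, shift 7: day 1 has {ε, ζ, η} and shift 7 has {α, β, γ, ε, ζ, η}, so it must be δ.
Day 1, shift 2: day 1 has {δ, ε, ζ, η} and shift 2 has {α, γ, η}, so it must be β.
Day 1, shift 4: day 1 has {β, δ, ε, ζ, η} and shift 4 has {α, ζ}, so it must be γ.
Now day 1, shift 6: day 1 together with shift 6 already contain {α, β, γ, δ, ε, ζ, η} — every symbol — so nothing can go there. The grid has no valid completion.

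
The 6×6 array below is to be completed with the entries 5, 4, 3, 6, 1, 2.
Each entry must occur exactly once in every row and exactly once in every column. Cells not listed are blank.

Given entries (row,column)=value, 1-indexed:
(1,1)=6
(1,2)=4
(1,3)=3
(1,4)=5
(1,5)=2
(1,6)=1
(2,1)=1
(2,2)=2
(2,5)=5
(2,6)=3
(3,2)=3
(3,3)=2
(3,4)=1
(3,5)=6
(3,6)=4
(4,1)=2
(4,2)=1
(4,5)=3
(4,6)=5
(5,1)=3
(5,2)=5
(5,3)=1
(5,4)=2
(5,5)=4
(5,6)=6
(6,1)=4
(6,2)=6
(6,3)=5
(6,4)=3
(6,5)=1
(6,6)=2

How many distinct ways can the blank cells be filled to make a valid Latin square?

2

Row 2, column 3: eliminating its row and column leaves {4, 6}.
Row 2, column 4: eliminating its row and column leaves {4, 6}.
Row 3, column 1: eliminating its row and column leaves {5}.
Row 4, column 3: eliminating its row and column leaves {4, 6}.
Row 4, column 4: eliminating its row and column leaves {4, 6}.
Enumerating the assignments across these blanks that avoid any row or column repeat gives 2 completions.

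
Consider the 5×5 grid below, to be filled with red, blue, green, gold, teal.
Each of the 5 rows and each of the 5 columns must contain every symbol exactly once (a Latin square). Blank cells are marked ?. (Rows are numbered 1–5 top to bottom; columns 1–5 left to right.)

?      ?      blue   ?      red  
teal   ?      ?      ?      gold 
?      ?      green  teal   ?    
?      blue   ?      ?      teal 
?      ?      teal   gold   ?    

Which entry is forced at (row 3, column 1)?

Row 1, column 4: row 1 has {red, blue} and column 4 has {gold, teal}, leaving only green.
Row 1, column 1: row 1 has {red, blue, green} and column 1 has {teal}, leaving only gold.
Row 1, column 2: row 1 has {red, blue, green, gold} and column 2 has {blue}, leaving only teal.
Row 2, column 3: row 2 has {gold, teal} and column 3 has {blue, green, teal}, leaving only red.
Row 2, column 2: row 2 has {red, gold, teal} and column 2 has {blue, teal}, leaving only green.
Row 2, column 4: row 2 has {red, green, gold, teal} and column 4 has {green, gold, teal}, leaving only blue.
Row 3, column 5: row 3 has {green, teal} and column 5 has {red, gold, teal}, leaving only blue.
Row 3 already has {blue, green, teal} and column 1 already has {gold, teal}, so row 3, column 1 must be red.

red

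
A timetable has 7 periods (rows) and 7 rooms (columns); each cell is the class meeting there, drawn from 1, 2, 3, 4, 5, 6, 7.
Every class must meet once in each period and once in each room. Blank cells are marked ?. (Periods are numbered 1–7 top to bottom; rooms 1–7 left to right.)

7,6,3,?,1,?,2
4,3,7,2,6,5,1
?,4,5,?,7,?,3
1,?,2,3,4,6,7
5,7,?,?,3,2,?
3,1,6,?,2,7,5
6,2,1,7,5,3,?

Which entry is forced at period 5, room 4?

Period 1, room 6: period 1 has {1, 2, 3, 6, 7} and room 6 has {2, 3, 5, 6, 7}, leaving only 4.
Period 1, room 4: period 1 has {1, 2, 3, 4, 6, 7} and room 4 has {2, 3, 7}, leaving only 5.
Period 3, room 1: period 3 has {3, 4, 5, 7} and room 1 has {1, 3, 4, 5, 6, 7}, leaving only 2.
Period 3, room 6: period 3 has {2, 3, 4, 5, 7} and room 6 has {2, 3, 4, 5, 6, 7}, leaving only 1.
Period 3, room 4: period 3 has {1, 2, 3, 4, 5, 7} and room 4 has {2, 3, 5, 7}, leaving only 6.
Period 4, room 2: period 4 has {1, 2, 3, 4, 6, 7} and room 2 has {1, 2, 3, 4, 6, 7}, leaving only 5.
Period 5, room 3: period 5 has {2, 3, 5, 7} and room 3 has {1, 2, 3, 5, 6, 7}, leaving only 4.
Period 5 already has {2, 3, 4, 5, 7} and room 4 already has {2, 3, 5, 6, 7}, so period 5, room 4 must be 1.

1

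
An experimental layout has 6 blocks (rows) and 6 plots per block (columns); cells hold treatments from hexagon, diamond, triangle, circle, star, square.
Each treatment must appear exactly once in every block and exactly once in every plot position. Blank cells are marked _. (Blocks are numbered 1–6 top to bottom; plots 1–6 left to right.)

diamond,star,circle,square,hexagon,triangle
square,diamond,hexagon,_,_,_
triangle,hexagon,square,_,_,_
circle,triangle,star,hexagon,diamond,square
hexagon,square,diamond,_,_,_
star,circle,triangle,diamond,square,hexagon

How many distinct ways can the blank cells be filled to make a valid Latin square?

4

Block 2, plot 4: eliminating its block and plot leaves {triangle, circle, star}.
Block 2, plot 5: eliminating its block and plot leaves {triangle, circle, star}.
Block 2, plot 6: eliminating its block and plot leaves {circle, star}.
Block 3, plot 4: eliminating its block and plot leaves {circle, star}.
Block 3, plot 5: eliminating its block and plot leaves {circle, star}.
Block 3, plot 6: eliminating its block and plot leaves {diamond, circle, star}.
Block 5, plot 4: eliminating its block and plot leaves {triangle, circle, star}.
Block 5, plot 5: eliminating its block and plot leaves {triangle, circle, star}.
Block 5, plot 6: eliminating its block and plot leaves {circle, star}.
Enumerating the assignments across these blanks that avoid any block or plot repeat gives 4 completions.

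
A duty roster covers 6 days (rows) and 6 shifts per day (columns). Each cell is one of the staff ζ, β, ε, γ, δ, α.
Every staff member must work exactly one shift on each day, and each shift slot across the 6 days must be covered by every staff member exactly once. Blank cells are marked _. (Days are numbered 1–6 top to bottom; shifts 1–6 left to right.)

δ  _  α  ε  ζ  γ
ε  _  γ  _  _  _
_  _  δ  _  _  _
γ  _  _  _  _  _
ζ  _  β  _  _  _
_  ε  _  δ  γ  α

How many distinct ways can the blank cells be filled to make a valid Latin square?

Day 1, shift 2: eliminating its day and shift leaves {β}.
Day 2, shift 2: eliminating its day and shift leaves {ζ, β, δ, α}.
Day 2, shift 4: eliminating its day and shift leaves {ζ, β, α}.
Day 2, shift 5: eliminating its day and shift leaves {β, δ, α}.
Day 2, shift 6: eliminating its day and shift leaves {ζ, β, δ}.
Day 3, shift 1: eliminating its day and shift leaves {β, α}.
Day 3, shift 2: eliminating its day and shift leaves {ζ, β, γ, α}.
Day 3, shift 4: eliminating its day and shift leaves {ζ, β, γ, α}.
Day 3, shift 5: eliminating its day and shift leaves {β, ε, α}.
Day 3, shift 6: eliminating its day and shift leaves {ζ, β, ε}.
Day 4, shift 2: eliminating its day and shift leaves {ζ, β, δ, α}.
Day 4, shift 3: eliminating its day and shift leaves {ζ, ε}.
Day 4, shift 4: eliminating its day and shift leaves {ζ, β, α}.
Day 4, shift 5: eliminating its day and shift leaves {β, ε, δ, α}.
Day 4, shift 6: eliminating its day and shift leaves {ζ, β, ε, δ}.
Day 5, shift 2: eliminating its day and shift leaves {γ, δ, α}.
Day 5, shift 4: eliminating its day and shift leaves {γ, α}.
Day 5, shift 5: eliminating its day and shift leaves {ε, δ, α}.
Day 5, shift 6: eliminating its day and shift leaves {ε, δ}.
Day 6, shift 1: eliminating its day and shift leaves {β}.
Day 6, shift 3: eliminating its day and shift leaves {ζ}.
Enumerating the assignments across these blanks that avoid any day or shift repeat gives 20 completions.

20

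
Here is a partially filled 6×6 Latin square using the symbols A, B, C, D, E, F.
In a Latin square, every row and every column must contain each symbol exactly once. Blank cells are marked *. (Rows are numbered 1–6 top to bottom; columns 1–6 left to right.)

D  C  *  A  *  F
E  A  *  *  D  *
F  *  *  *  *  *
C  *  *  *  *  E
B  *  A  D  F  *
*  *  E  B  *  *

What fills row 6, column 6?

D

Row 1, column 3: row 1 has {A, C, D, F} and column 3 has {A, E}, leaving only B.
Row 1, column 5: row 1 has {A, B, C, D, F} and column 5 has {D, F}, leaving only E.
Row 4, column 4: row 4 has {C, E} and column 4 has {A, B, D}, leaving only F.
Row 2, column 4: row 2 has {A, D, E} and column 4 has {A, B, D, F}, leaving only C.
Row 2, column 3: row 2 has {A, C, D, E} and column 3 has {A, B, E}, leaving only F.
Row 2, column 6: row 2 has {A, C, D, E, F} and column 6 has {E, F}, leaving only B.
Row 3, column 4: row 3 has {F} and column 4 has {A, B, C, D, F}, leaving only E.
Row 4, column 3: row 4 has {C, E, F} and column 3 has {A, B, E, F}, leaving only D.
Row 3, column 3: row 3 has {E, F} and column 3 has {A, B, D, E, F}, leaving only C.
Row 4, column 2: row 4 has {C, D, E, F} and column 2 has {A, C}, leaving only B.
Row 3, column 2: row 3 has {C, E, F} and column 2 has {A, B, C}, leaving only D.
Row 3, column 6: row 3 has {C, D, E, F} and column 6 has {B, E, F}, leaving only A.
Row 3, column 5: row 3 has {A, C, D, E, F} and column 5 has {D, E, F}, leaving only B.
Row 4, column 5: row 4 has {B, C, D, E, F} and column 5 has {B, D, E, F}, leaving only A.
Row 5, column 2: row 5 has {A, B, D, F} and column 2 has {A, B, C, D}, leaving only E.
Row 5, column 6: row 5 has {A, B, D, E, F} and column 6 has {A, B, E, F}, leaving only C.
Row 6 already has {B, E} and column 6 already has {A, B, C, E, F}, so row 6, column 6 must be D.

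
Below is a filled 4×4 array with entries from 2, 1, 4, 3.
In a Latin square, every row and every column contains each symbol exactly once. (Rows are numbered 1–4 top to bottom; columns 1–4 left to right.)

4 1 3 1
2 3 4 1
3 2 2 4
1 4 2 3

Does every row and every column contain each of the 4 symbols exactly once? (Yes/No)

Row 1 contains 1 twice (at columns 2 and 4); row 3 is also not a permutation.

No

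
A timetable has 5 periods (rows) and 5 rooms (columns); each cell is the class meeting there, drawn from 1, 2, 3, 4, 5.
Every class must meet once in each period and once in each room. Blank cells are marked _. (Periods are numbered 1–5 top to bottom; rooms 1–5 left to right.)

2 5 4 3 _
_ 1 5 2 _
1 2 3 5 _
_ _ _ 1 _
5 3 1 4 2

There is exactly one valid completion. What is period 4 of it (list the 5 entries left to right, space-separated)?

Period 4, room 2: period 4 has {1} and room 2 has {1, 2, 3, 5}, leaving only 4.
Period 4, room 1: period 4 has {1, 4} and room 1 has {1, 2, 5}, leaving only 3.
Period 4, room 3: period 4 has {1, 3, 4} and room 3 has {1, 3, 4, 5}, leaving only 2.
Period 4, room 5: period 4 has {1, 2, 3, 4} and room 5 has {2}, leaving only 5.
So period 4 reads: 3 4 2 1 5.

3 4 2 1 5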